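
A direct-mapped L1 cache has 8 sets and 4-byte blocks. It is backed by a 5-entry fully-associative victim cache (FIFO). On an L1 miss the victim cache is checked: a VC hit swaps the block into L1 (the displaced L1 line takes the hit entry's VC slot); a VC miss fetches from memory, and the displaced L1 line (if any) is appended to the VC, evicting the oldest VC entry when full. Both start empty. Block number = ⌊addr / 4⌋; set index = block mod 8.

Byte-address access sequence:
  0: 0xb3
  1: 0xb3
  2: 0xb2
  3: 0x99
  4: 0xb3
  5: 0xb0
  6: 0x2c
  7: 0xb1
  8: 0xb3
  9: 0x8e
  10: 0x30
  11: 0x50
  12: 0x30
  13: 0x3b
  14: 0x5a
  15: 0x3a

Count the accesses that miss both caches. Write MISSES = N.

MISSES = 8

0: 0xb3 (blk 44, set 4) → MISS  vc=[]
1: 0xb3 (blk 44, set 4) → L1-HIT  vc=[]
2: 0xb2 (blk 44, set 4) → L1-HIT  vc=[]
3: 0x99 (blk 38, set 6) → MISS  vc=[]
4: 0xb3 (blk 44, set 4) → L1-HIT  vc=[]
5: 0xb0 (blk 44, set 4) → L1-HIT  vc=[]
6: 0x2c (blk 11, set 3) → MISS  vc=[]
7: 0xb1 (blk 44, set 4) → L1-HIT  vc=[]
8: 0xb3 (blk 44, set 4) → L1-HIT  vc=[]
9: 0x8e (blk 35, set 3) → MISS  vc=[11]
10: 0x30 (blk 12, set 4) → MISS  vc=[11, 44]
11: 0x50 (blk 20, set 4) → MISS  vc=[11, 44, 12]
12: 0x30 (blk 12, set 4) → VC-HIT  vc=[11, 44, 20]
13: 0x3b (blk 14, set 6) → MISS  vc=[11, 44, 20, 38]
14: 0x5a (blk 22, set 6) → MISS  vc=[11, 44, 20, 38, 14]
15: 0x3a (blk 14, set 6) → VC-HIT  vc=[11, 44, 20, 38, 22]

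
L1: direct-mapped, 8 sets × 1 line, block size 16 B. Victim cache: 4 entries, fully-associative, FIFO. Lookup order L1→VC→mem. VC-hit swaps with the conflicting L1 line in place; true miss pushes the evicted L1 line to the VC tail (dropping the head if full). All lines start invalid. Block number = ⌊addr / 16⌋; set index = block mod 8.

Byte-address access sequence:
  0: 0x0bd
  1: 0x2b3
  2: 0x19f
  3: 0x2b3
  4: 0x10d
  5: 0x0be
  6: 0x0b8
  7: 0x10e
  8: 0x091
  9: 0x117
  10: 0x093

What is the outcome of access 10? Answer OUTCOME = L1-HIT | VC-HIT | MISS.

OUTCOME = VC-HIT

  [0] addr=0xbd blk=11 s=3: MISS | VC []
  [1] addr=0x2b3 blk=43 s=3: MISS | VC [11]
  [2] addr=0x19f blk=25 s=1: MISS | VC [11]
  [3] addr=0x2b3 blk=43 s=3: L1-HIT | VC [11]
  [4] addr=0x10d blk=16 s=0: MISS | VC [11]
  [5] addr=0xbe blk=11 s=3: VC-HIT | VC [43]
  [6] addr=0xb8 blk=11 s=3: L1-HIT | VC [43]
  [7] addr=0x10e blk=16 s=0: L1-HIT | VC [43]
  [8] addr=0x91 blk=9 s=1: MISS | VC [43, 25]
  [9] addr=0x117 blk=17 s=1: MISS | VC [43, 25, 9]
  [10] addr=0x93 blk=9 s=1: VC-HIT | VC [43, 25, 17]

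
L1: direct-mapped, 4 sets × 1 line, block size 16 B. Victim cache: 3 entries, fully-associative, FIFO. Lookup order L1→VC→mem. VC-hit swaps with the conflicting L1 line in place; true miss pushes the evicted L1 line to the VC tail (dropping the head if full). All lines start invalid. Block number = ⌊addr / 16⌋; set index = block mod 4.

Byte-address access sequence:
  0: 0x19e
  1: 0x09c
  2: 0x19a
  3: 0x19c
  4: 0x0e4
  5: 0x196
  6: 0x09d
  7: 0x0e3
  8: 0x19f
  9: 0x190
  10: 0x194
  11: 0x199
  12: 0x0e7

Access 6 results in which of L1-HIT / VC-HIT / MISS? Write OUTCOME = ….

OUTCOME = VC-HIT

0: 0x19e (blk 25, set 1) → MISS  vc=[]
1: 0x9c (blk 9, set 1) → MISS  vc=[25]
2: 0x19a (blk 25, set 1) → VC-HIT  vc=[9]
3: 0x19c (blk 25, set 1) → L1-HIT  vc=[9]
4: 0xe4 (blk 14, set 2) → MISS  vc=[9]
5: 0x196 (blk 25, set 1) → L1-HIT  vc=[9]
6: 0x9d (blk 9, set 1) → VC-HIT  vc=[25]
7: 0xe3 (blk 14, set 2) → L1-HIT  vc=[25]
8: 0x19f (blk 25, set 1) → VC-HIT  vc=[9]
9: 0x190 (blk 25, set 1) → L1-HIT  vc=[9]
10: 0x194 (blk 25, set 1) → L1-HIT  vc=[9]
11: 0x199 (blk 25, set 1) → L1-HIT  vc=[9]
12: 0xe7 (blk 14, set 2) → L1-HIT  vc=[9]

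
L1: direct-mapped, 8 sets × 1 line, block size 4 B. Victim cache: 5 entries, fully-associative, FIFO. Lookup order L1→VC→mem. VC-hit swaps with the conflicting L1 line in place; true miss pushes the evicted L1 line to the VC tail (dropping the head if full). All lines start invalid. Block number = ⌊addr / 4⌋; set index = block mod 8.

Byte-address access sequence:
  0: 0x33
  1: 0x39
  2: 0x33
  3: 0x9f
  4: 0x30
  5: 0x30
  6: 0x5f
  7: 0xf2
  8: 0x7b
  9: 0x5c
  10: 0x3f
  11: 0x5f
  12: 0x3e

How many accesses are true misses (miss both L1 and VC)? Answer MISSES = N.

0: 0x33 (blk 12, set 4) → MISS  vc=[]
1: 0x39 (blk 14, set 6) → MISS  vc=[]
2: 0x33 (blk 12, set 4) → L1-HIT  vc=[]
3: 0x9f (blk 39, set 7) → MISS  vc=[]
4: 0x30 (blk 12, set 4) → L1-HIT  vc=[]
5: 0x30 (blk 12, set 4) → L1-HIT  vc=[]
6: 0x5f (blk 23, set 7) → MISS  vc=[39]
7: 0xf2 (blk 60, set 4) → MISS  vc=[39, 12]
8: 0x7b (blk 30, set 6) → MISS  vc=[39, 12, 14]
9: 0x5c (blk 23, set 7) → L1-HIT  vc=[39, 12, 14]
10: 0x3f (blk 15, set 7) → MISS  vc=[39, 12, 14, 23]
11: 0x5f (blk 23, set 7) → VC-HIT  vc=[39, 12, 14, 15]
12: 0x3e (blk 15, set 7) → VC-HIT  vc=[39, 12, 14, 23]

MISSES = 7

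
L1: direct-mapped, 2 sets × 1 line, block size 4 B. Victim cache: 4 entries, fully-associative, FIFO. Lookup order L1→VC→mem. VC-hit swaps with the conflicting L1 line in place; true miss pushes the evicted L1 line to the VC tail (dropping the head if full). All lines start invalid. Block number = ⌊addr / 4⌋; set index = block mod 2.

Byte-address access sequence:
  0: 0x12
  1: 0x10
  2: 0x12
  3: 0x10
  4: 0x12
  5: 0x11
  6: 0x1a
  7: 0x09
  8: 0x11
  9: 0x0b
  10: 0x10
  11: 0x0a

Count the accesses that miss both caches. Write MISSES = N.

MISSES = 3

0: 0x12 (blk 4, set 0) → MISS  vc=[]
1: 0x10 (blk 4, set 0) → L1-HIT  vc=[]
2: 0x12 (blk 4, set 0) → L1-HIT  vc=[]
3: 0x10 (blk 4, set 0) → L1-HIT  vc=[]
4: 0x12 (blk 4, set 0) → L1-HIT  vc=[]
5: 0x11 (blk 4, set 0) → L1-HIT  vc=[]
6: 0x1a (blk 6, set 0) → MISS  vc=[4]
7: 0x9 (blk 2, set 0) → MISS  vc=[4, 6]
8: 0x11 (blk 4, set 0) → VC-HIT  vc=[2, 6]
9: 0xb (blk 2, set 0) → VC-HIT  vc=[4, 6]
10: 0x10 (blk 4, set 0) → VC-HIT  vc=[2, 6]
11: 0xa (blk 2, set 0) → VC-HIT  vc=[4, 6]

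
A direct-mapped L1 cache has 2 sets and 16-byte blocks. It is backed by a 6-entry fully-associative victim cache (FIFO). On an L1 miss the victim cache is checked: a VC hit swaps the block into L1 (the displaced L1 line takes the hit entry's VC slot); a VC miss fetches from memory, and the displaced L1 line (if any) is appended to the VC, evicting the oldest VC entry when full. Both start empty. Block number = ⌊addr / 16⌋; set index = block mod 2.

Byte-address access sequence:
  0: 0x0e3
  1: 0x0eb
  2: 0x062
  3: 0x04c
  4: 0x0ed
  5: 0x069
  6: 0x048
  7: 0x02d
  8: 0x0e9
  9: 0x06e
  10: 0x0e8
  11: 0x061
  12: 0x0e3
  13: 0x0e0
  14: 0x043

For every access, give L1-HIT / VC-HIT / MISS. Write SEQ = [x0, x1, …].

SEQ = [MISS, L1-HIT, MISS, MISS, VC-HIT, VC-HIT, VC-HIT, MISS, VC-HIT, VC-HIT, VC-HIT, VC-HIT, VC-HIT, L1-HIT, VC-HIT]

#0 0xe3→b14/s0 MISS; vc=[]
#1 0xeb→b14/s0 L1-HIT; vc=[]
#2 0x62→b6/s0 MISS; vc=[14]
#3 0x4c→b4/s0 MISS; vc=[14,6]
#4 0xed→b14/s0 VC-HIT; vc=[4,6]
#5 0x69→b6/s0 VC-HIT; vc=[4,14]
#6 0x48→b4/s0 VC-HIT; vc=[6,14]
#7 0x2d→b2/s0 MISS; vc=[6,14,4]
#8 0xe9→b14/s0 VC-HIT; vc=[6,2,4]
#9 0x6e→b6/s0 VC-HIT; vc=[14,2,4]
#10 0xe8→b14/s0 VC-HIT; vc=[6,2,4]
#11 0x61→b6/s0 VC-HIT; vc=[14,2,4]
#12 0xe3→b14/s0 VC-HIT; vc=[6,2,4]
#13 0xe0→b14/s0 L1-HIT; vc=[6,2,4]
#14 0x43→b4/s0 VC-HIT; vc=[6,2,14]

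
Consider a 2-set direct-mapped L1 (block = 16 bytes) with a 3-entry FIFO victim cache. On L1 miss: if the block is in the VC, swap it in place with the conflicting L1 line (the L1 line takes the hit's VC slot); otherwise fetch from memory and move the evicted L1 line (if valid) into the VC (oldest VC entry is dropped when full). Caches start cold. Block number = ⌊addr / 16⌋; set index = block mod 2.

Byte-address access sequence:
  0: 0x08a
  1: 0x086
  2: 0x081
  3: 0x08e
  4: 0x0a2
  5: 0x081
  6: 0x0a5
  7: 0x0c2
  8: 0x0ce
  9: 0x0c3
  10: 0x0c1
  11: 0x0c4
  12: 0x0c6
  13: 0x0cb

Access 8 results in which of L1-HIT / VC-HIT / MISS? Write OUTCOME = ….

0: 0x8a (blk 8, set 0) → MISS  vc=[]
1: 0x86 (blk 8, set 0) → L1-HIT  vc=[]
2: 0x81 (blk 8, set 0) → L1-HIT  vc=[]
3: 0x8e (blk 8, set 0) → L1-HIT  vc=[]
4: 0xa2 (blk 10, set 0) → MISS  vc=[8]
5: 0x81 (blk 8, set 0) → VC-HIT  vc=[10]
6: 0xa5 (blk 10, set 0) → VC-HIT  vc=[8]
7: 0xc2 (blk 12, set 0) → MISS  vc=[8, 10]
8: 0xce (blk 12, set 0) → L1-HIT  vc=[8, 10]
9: 0xc3 (blk 12, set 0) → L1-HIT  vc=[8, 10]
10: 0xc1 (blk 12, set 0) → L1-HIT  vc=[8, 10]
11: 0xc4 (blk 12, set 0) → L1-HIT  vc=[8, 10]
12: 0xc6 (blk 12, set 0) → L1-HIT  vc=[8, 10]
13: 0xcb (blk 12, set 0) → L1-HIT  vc=[8, 10]

OUTCOME = L1-HIT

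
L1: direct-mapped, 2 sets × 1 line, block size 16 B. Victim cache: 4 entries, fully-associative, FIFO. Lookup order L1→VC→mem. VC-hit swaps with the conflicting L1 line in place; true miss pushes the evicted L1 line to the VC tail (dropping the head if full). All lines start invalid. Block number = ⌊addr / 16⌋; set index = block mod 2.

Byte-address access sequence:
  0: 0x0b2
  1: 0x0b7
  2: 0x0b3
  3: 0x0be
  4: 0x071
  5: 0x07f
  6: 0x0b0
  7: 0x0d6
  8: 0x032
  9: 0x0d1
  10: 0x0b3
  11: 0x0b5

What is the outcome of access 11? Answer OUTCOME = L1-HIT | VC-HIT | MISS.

OUTCOME = L1-HIT

  [0] addr=0xb2 blk=11 s=1: MISS | VC []
  [1] addr=0xb7 blk=11 s=1: L1-HIT | VC []
  [2] addr=0xb3 blk=11 s=1: L1-HIT | VC []
  [3] addr=0xbe blk=11 s=1: L1-HIT | VC []
  [4] addr=0x71 blk=7 s=1: MISS | VC [11]
  [5] addr=0x7f blk=7 s=1: L1-HIT | VC [11]
  [6] addr=0xb0 blk=11 s=1: VC-HIT | VC [7]
  [7] addr=0xd6 blk=13 s=1: MISS | VC [7, 11]
  [8] addr=0x32 blk=3 s=1: MISS | VC [7, 11, 13]
  [9] addr=0xd1 blk=13 s=1: VC-HIT | VC [7, 11, 3]
  [10] addr=0xb3 blk=11 s=1: VC-HIT | VC [7, 13, 3]
  [11] addr=0xb5 blk=11 s=1: L1-HIT | VC [7, 13, 3]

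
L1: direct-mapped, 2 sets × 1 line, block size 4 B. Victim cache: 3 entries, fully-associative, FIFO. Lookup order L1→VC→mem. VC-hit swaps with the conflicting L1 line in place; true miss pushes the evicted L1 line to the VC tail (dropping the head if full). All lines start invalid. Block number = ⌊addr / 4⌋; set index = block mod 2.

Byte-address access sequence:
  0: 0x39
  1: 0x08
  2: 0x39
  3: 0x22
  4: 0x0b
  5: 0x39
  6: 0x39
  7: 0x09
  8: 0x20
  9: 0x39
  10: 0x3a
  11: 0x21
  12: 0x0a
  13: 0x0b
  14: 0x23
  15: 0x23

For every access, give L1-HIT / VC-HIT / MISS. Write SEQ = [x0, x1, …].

SEQ = [MISS, MISS, VC-HIT, MISS, VC-HIT, VC-HIT, L1-HIT, VC-HIT, VC-HIT, VC-HIT, L1-HIT, VC-HIT, VC-HIT, L1-HIT, VC-HIT, L1-HIT]

#0 0x39→b14/s0 MISS; vc=[]
#1 0x8→b2/s0 MISS; vc=[14]
#2 0x39→b14/s0 VC-HIT; vc=[2]
#3 0x22→b8/s0 MISS; vc=[2,14]
#4 0xb→b2/s0 VC-HIT; vc=[8,14]
#5 0x39→b14/s0 VC-HIT; vc=[8,2]
#6 0x39→b14/s0 L1-HIT; vc=[8,2]
#7 0x9→b2/s0 VC-HIT; vc=[8,14]
#8 0x20→b8/s0 VC-HIT; vc=[2,14]
#9 0x39→b14/s0 VC-HIT; vc=[2,8]
#10 0x3a→b14/s0 L1-HIT; vc=[2,8]
#11 0x21→b8/s0 VC-HIT; vc=[2,14]
#12 0xa→b2/s0 VC-HIT; vc=[8,14]
#13 0xb→b2/s0 L1-HIT; vc=[8,14]
#14 0x23→b8/s0 VC-HIT; vc=[2,14]
#15 0x23→b8/s0 L1-HIT; vc=[2,14]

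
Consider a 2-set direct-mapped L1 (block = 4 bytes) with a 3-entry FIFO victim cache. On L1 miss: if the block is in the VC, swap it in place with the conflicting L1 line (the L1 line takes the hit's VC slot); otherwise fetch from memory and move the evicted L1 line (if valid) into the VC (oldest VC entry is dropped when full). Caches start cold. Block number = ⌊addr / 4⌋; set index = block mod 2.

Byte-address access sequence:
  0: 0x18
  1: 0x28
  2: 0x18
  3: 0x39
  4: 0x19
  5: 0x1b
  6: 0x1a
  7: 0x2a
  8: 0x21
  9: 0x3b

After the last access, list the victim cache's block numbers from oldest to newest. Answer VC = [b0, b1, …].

VC = [6, 8, 10]

#0 0x18→b6/s0 MISS; vc=[]
#1 0x28→b10/s0 MISS; vc=[6]
#2 0x18→b6/s0 VC-HIT; vc=[10]
#3 0x39→b14/s0 MISS; vc=[10,6]
#4 0x19→b6/s0 VC-HIT; vc=[10,14]
#5 0x1b→b6/s0 L1-HIT; vc=[10,14]
#6 0x1a→b6/s0 L1-HIT; vc=[10,14]
#7 0x2a→b10/s0 VC-HIT; vc=[6,14]
#8 0x21→b8/s0 MISS; vc=[6,14,10]
#9 0x3b→b14/s0 VC-HIT; vc=[6,8,10]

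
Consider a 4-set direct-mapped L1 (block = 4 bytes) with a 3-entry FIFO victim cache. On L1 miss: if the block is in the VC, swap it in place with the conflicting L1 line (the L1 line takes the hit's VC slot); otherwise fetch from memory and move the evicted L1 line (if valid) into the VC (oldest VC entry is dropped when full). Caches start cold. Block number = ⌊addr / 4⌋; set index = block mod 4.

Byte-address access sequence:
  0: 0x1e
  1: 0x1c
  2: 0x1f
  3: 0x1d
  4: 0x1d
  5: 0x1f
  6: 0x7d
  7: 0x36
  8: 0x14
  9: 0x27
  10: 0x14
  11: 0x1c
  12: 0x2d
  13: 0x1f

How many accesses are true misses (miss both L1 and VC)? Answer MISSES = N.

0: 0x1e (blk 7, set 3) → MISS  vc=[]
1: 0x1c (blk 7, set 3) → L1-HIT  vc=[]
2: 0x1f (blk 7, set 3) → L1-HIT  vc=[]
3: 0x1d (blk 7, set 3) → L1-HIT  vc=[]
4: 0x1d (blk 7, set 3) → L1-HIT  vc=[]
5: 0x1f (blk 7, set 3) → L1-HIT  vc=[]
6: 0x7d (blk 31, set 3) → MISS  vc=[7]
7: 0x36 (blk 13, set 1) → MISS  vc=[7]
8: 0x14 (blk 5, set 1) → MISS  vc=[7, 13]
9: 0x27 (blk 9, set 1) → MISS  vc=[7, 13, 5]
10: 0x14 (blk 5, set 1) → VC-HIT  vc=[7, 13, 9]
11: 0x1c (blk 7, set 3) → VC-HIT  vc=[31, 13, 9]
12: 0x2d (blk 11, set 3) → MISS  vc=[13, 9, 7]
13: 0x1f (blk 7, set 3) → VC-HIT  vc=[13, 9, 11]

MISSES = 6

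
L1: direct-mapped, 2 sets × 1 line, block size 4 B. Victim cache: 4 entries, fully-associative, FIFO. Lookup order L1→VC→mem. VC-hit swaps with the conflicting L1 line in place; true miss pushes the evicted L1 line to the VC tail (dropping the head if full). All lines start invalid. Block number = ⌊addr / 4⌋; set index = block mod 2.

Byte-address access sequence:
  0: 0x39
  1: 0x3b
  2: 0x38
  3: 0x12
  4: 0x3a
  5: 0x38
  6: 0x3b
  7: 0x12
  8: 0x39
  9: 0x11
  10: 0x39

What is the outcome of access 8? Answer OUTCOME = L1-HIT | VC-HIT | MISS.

OUTCOME = VC-HIT

  [0] addr=0x39 blk=14 s=0: MISS | VC []
  [1] addr=0x3b blk=14 s=0: L1-HIT | VC []
  [2] addr=0x38 blk=14 s=0: L1-HIT | VC []
  [3] addr=0x12 blk=4 s=0: MISS | VC [14]
  [4] addr=0x3a blk=14 s=0: VC-HIT | VC [4]
  [5] addr=0x38 blk=14 s=0: L1-HIT | VC [4]
  [6] addr=0x3b blk=14 s=0: L1-HIT | VC [4]
  [7] addr=0x12 blk=4 s=0: VC-HIT | VC [14]
  [8] addr=0x39 blk=14 s=0: VC-HIT | VC [4]
  [9] addr=0x11 blk=4 s=0: VC-HIT | VC [14]
  [10] addr=0x39 blk=14 s=0: VC-HIT | VC [4]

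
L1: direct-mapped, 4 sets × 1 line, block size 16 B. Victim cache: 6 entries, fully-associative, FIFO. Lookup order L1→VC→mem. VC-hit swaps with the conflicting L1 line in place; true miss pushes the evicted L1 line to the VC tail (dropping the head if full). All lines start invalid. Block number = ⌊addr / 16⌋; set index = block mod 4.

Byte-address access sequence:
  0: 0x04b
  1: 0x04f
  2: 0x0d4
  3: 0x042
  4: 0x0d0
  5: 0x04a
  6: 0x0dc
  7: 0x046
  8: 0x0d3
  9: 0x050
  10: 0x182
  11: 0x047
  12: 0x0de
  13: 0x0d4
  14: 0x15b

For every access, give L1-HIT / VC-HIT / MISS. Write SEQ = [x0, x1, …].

  [0] addr=0x4b blk=4 s=0: MISS | VC []
  [1] addr=0x4f blk=4 s=0: L1-HIT | VC []
  [2] addr=0xd4 blk=13 s=1: MISS | VC []
  [3] addr=0x42 blk=4 s=0: L1-HIT | VC []
  [4] addr=0xd0 blk=13 s=1: L1-HIT | VC []
  [5] addr=0x4a blk=4 s=0: L1-HIT | VC []
  [6] addr=0xdc blk=13 s=1: L1-HIT | VC []
  [7] addr=0x46 blk=4 s=0: L1-HIT | VC []
  [8] addr=0xd3 blk=13 s=1: L1-HIT | VC []
  [9] addr=0x50 blk=5 s=1: MISS | VC [13]
  [10] addr=0x182 blk=24 s=0: MISS | VC [13, 4]
  [11] addr=0x47 blk=4 s=0: VC-HIT | VC [13, 24]
  [12] addr=0xde blk=13 s=1: VC-HIT | VC [5, 24]
  [13] addr=0xd4 blk=13 s=1: L1-HIT | VC [5, 24]
  [14] addr=0x15b blk=21 s=1: MISS | VC [5, 24, 13]

SEQ = [MISS, L1-HIT, MISS, L1-HIT, L1-HIT, L1-HIT, L1-HIT, L1-HIT, L1-HIT, MISS, MISS, VC-HIT, VC-HIT, L1-HIT, MISS]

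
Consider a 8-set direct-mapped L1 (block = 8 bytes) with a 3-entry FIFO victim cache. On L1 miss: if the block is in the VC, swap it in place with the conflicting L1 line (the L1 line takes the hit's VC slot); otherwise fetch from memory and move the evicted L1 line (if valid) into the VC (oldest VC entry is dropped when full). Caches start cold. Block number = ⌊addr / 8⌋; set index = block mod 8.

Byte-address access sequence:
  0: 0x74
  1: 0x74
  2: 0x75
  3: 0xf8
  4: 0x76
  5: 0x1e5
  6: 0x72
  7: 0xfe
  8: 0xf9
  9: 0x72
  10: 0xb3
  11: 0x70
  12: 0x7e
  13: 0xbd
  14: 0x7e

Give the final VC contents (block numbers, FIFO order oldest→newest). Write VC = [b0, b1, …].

#0 0x74→b14/s6 MISS; vc=[]
#1 0x74→b14/s6 L1-HIT; vc=[]
#2 0x75→b14/s6 L1-HIT; vc=[]
#3 0xf8→b31/s7 MISS; vc=[]
#4 0x76→b14/s6 L1-HIT; vc=[]
#5 0x1e5→b60/s4 MISS; vc=[]
#6 0x72→b14/s6 L1-HIT; vc=[]
#7 0xfe→b31/s7 L1-HIT; vc=[]
#8 0xf9→b31/s7 L1-HIT; vc=[]
#9 0x72→b14/s6 L1-HIT; vc=[]
#10 0xb3→b22/s6 MISS; vc=[14]
#11 0x70→b14/s6 VC-HIT; vc=[22]
#12 0x7e→b15/s7 MISS; vc=[22,31]
#13 0xbd→b23/s7 MISS; vc=[22,31,15]
#14 0x7e→b15/s7 VC-HIT; vc=[22,31,23]

VC = [22, 31, 23]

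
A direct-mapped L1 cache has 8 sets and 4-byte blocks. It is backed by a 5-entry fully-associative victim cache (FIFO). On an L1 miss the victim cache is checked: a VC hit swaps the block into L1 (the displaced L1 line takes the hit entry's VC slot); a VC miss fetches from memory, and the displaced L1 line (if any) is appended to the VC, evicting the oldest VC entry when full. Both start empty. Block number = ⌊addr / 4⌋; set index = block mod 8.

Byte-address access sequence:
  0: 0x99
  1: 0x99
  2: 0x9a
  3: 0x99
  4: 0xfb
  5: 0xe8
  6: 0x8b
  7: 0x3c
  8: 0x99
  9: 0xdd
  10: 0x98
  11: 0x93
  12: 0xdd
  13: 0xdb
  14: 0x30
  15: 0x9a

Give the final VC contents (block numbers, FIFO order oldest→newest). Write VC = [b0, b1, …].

VC = [62, 58, 15, 54, 36]

#0 0x99→b38/s6 MISS; vc=[]
#1 0x99→b38/s6 L1-HIT; vc=[]
#2 0x9a→b38/s6 L1-HIT; vc=[]
#3 0x99→b38/s6 L1-HIT; vc=[]
#4 0xfb→b62/s6 MISS; vc=[38]
#5 0xe8→b58/s2 MISS; vc=[38]
#6 0x8b→b34/s2 MISS; vc=[38,58]
#7 0x3c→b15/s7 MISS; vc=[38,58]
#8 0x99→b38/s6 VC-HIT; vc=[62,58]
#9 0xdd→b55/s7 MISS; vc=[62,58,15]
#10 0x98→b38/s6 L1-HIT; vc=[62,58,15]
#11 0x93→b36/s4 MISS; vc=[62,58,15]
#12 0xdd→b55/s7 L1-HIT; vc=[62,58,15]
#13 0xdb→b54/s6 MISS; vc=[62,58,15,38]
#14 0x30→b12/s4 MISS; vc=[62,58,15,38,36]
#15 0x9a→b38/s6 VC-HIT; vc=[62,58,15,54,36]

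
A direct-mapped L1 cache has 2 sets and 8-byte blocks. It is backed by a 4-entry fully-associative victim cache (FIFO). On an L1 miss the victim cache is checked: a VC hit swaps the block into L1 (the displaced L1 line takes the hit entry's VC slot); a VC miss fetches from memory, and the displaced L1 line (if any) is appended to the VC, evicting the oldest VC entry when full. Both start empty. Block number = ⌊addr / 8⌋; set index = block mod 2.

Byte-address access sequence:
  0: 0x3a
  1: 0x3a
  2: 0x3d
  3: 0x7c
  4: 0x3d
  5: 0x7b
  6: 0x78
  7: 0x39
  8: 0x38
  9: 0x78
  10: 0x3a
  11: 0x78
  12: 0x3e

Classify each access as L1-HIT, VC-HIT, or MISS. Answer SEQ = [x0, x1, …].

0: 0x3a (blk 7, set 1) → MISS  vc=[]
1: 0x3a (blk 7, set 1) → L1-HIT  vc=[]
2: 0x3d (blk 7, set 1) → L1-HIT  vc=[]
3: 0x7c (blk 15, set 1) → MISS  vc=[7]
4: 0x3d (blk 7, set 1) → VC-HIT  vc=[15]
5: 0x7b (blk 15, set 1) → VC-HIT  vc=[7]
6: 0x78 (blk 15, set 1) → L1-HIT  vc=[7]
7: 0x39 (blk 7, set 1) → VC-HIT  vc=[15]
8: 0x38 (blk 7, set 1) → L1-HIT  vc=[15]
9: 0x78 (blk 15, set 1) → VC-HIT  vc=[7]
10: 0x3a (blk 7, set 1) → VC-HIT  vc=[15]
11: 0x78 (blk 15, set 1) → VC-HIT  vc=[7]
12: 0x3e (blk 7, set 1) → VC-HIT  vc=[15]

SEQ = [MISS, L1-HIT, L1-HIT, MISS, VC-HIT, VC-HIT, L1-HIT, VC-HIT, L1-HIT, VC-HIT, VC-HIT, VC-HIT, VC-HIT]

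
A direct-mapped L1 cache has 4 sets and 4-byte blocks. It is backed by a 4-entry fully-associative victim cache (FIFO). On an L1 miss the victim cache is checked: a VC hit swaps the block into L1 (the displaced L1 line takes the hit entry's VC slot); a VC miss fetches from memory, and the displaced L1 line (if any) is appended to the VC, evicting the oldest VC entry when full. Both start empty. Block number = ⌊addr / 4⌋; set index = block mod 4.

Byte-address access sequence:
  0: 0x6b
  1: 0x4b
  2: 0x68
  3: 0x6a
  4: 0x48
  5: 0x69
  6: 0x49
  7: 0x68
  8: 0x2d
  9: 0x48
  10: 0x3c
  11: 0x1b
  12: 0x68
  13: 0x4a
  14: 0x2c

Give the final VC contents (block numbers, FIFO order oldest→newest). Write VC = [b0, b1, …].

VC = [6, 15, 26]

#0 0x6b→b26/s2 MISS; vc=[]
#1 0x4b→b18/s2 MISS; vc=[26]
#2 0x68→b26/s2 VC-HIT; vc=[18]
#3 0x6a→b26/s2 L1-HIT; vc=[18]
#4 0x48→b18/s2 VC-HIT; vc=[26]
#5 0x69→b26/s2 VC-HIT; vc=[18]
#6 0x49→b18/s2 VC-HIT; vc=[26]
#7 0x68→b26/s2 VC-HIT; vc=[18]
#8 0x2d→b11/s3 MISS; vc=[18]
#9 0x48→b18/s2 VC-HIT; vc=[26]
#10 0x3c→b15/s3 MISS; vc=[26,11]
#11 0x1b→b6/s2 MISS; vc=[26,11,18]
#12 0x68→b26/s2 VC-HIT; vc=[6,11,18]
#13 0x4a→b18/s2 VC-HIT; vc=[6,11,26]
#14 0x2c→b11/s3 VC-HIT; vc=[6,15,26]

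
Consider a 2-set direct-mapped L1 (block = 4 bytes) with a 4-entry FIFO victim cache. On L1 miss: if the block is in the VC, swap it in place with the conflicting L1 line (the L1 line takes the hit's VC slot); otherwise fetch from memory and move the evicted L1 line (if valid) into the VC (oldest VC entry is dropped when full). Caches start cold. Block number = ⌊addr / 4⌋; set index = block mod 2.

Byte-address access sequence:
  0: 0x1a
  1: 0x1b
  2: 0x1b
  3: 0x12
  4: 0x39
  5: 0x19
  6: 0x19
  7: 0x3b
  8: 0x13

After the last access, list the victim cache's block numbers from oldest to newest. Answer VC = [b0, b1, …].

VC = [6, 14]

0: 0x1a (blk 6, set 0) → MISS  vc=[]
1: 0x1b (blk 6, set 0) → L1-HIT  vc=[]
2: 0x1b (blk 6, set 0) → L1-HIT  vc=[]
3: 0x12 (blk 4, set 0) → MISS  vc=[6]
4: 0x39 (blk 14, set 0) → MISS  vc=[6, 4]
5: 0x19 (blk 6, set 0) → VC-HIT  vc=[14, 4]
6: 0x19 (blk 6, set 0) → L1-HIT  vc=[14, 4]
7: 0x3b (blk 14, set 0) → VC-HIT  vc=[6, 4]
8: 0x13 (blk 4, set 0) → VC-HIT  vc=[6, 14]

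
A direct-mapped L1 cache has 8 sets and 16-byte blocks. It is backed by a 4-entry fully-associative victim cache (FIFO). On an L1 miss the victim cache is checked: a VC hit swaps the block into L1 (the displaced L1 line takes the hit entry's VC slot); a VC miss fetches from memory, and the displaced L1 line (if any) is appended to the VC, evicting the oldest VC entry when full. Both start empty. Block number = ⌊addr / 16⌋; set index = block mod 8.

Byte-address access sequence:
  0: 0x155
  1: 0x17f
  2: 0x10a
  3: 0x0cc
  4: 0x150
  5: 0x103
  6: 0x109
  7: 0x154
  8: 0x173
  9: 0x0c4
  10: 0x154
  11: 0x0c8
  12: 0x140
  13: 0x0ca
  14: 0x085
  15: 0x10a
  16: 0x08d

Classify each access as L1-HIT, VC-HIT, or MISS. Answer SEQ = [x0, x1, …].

SEQ = [MISS, MISS, MISS, MISS, L1-HIT, L1-HIT, L1-HIT, L1-HIT, L1-HIT, L1-HIT, L1-HIT, L1-HIT, MISS, VC-HIT, MISS, VC-HIT, VC-HIT]

0: 0x155 (blk 21, set 5) → MISS  vc=[]
1: 0x17f (blk 23, set 7) → MISS  vc=[]
2: 0x10a (blk 16, set 0) → MISS  vc=[]
3: 0xcc (blk 12, set 4) → MISS  vc=[]
4: 0x150 (blk 21, set 5) → L1-HIT  vc=[]
5: 0x103 (blk 16, set 0) → L1-HIT  vc=[]
6: 0x109 (blk 16, set 0) → L1-HIT  vc=[]
7: 0x154 (blk 21, set 5) → L1-HIT  vc=[]
8: 0x173 (blk 23, set 7) → L1-HIT  vc=[]
9: 0xc4 (blk 12, set 4) → L1-HIT  vc=[]
10: 0x154 (blk 21, set 5) → L1-HIT  vc=[]
11: 0xc8 (blk 12, set 4) → L1-HIT  vc=[]
12: 0x140 (blk 20, set 4) → MISS  vc=[12]
13: 0xca (blk 12, set 4) → VC-HIT  vc=[20]
14: 0x85 (blk 8, set 0) → MISS  vc=[20, 16]
15: 0x10a (blk 16, set 0) → VC-HIT  vc=[20, 8]
16: 0x8d (blk 8, set 0) → VC-HIT  vc=[20, 16]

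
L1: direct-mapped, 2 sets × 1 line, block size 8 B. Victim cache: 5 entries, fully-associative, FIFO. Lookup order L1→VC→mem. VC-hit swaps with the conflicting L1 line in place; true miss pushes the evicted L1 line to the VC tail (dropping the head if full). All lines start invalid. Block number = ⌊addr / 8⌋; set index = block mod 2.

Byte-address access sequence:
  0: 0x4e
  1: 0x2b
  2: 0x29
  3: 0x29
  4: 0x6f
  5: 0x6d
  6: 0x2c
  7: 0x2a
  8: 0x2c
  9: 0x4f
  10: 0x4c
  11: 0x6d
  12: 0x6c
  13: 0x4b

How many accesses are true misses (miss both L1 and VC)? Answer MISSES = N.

MISSES = 3

  [0] addr=0x4e blk=9 s=1: MISS | VC []
  [1] addr=0x2b blk=5 s=1: MISS | VC [9]
  [2] addr=0x29 blk=5 s=1: L1-HIT | VC [9]
  [3] addr=0x29 blk=5 s=1: L1-HIT | VC [9]
  [4] addr=0x6f blk=13 s=1: MISS | VC [9, 5]
  [5] addr=0x6d blk=13 s=1: L1-HIT | VC [9, 5]
  [6] addr=0x2c blk=5 s=1: VC-HIT | VC [9, 13]
  [7] addr=0x2a blk=5 s=1: L1-HIT | VC [9, 13]
  [8] addr=0x2c blk=5 s=1: L1-HIT | VC [9, 13]
  [9] addr=0x4f blk=9 s=1: VC-HIT | VC [5, 13]
  [10] addr=0x4c blk=9 s=1: L1-HIT | VC [5, 13]
  [11] addr=0x6d blk=13 s=1: VC-HIT | VC [5, 9]
  [12] addr=0x6c blk=13 s=1: L1-HIT | VC [5, 9]
  [13] addr=0x4b blk=9 s=1: VC-HIT | VC [5, 13]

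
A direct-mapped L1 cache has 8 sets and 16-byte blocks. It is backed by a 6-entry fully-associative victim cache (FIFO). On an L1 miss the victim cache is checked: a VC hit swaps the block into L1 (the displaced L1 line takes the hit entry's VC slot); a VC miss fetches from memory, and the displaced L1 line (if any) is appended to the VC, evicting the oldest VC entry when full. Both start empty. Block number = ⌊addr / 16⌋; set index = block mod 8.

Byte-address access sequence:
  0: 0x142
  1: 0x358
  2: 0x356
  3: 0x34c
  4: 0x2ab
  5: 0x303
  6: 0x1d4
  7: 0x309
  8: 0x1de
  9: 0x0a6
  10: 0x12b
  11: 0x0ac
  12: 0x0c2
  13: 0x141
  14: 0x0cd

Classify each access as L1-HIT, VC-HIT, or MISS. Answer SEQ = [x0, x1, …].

#0 0x142→b20/s4 MISS; vc=[]
#1 0x358→b53/s5 MISS; vc=[]
#2 0x356→b53/s5 L1-HIT; vc=[]
#3 0x34c→b52/s4 MISS; vc=[20]
#4 0x2ab→b42/s2 MISS; vc=[20]
#5 0x303→b48/s0 MISS; vc=[20]
#6 0x1d4→b29/s5 MISS; vc=[20,53]
#7 0x309→b48/s0 L1-HIT; vc=[20,53]
#8 0x1de→b29/s5 L1-HIT; vc=[20,53]
#9 0xa6→b10/s2 MISS; vc=[20,53,42]
#10 0x12b→b18/s2 MISS; vc=[20,53,42,10]
#11 0xac→b10/s2 VC-HIT; vc=[20,53,42,18]
#12 0xc2→b12/s4 MISS; vc=[20,53,42,18,52]
#13 0x141→b20/s4 VC-HIT; vc=[12,53,42,18,52]
#14 0xcd→b12/s4 VC-HIT; vc=[20,53,42,18,52]

SEQ = [MISS, MISS, L1-HIT, MISS, MISS, MISS, MISS, L1-HIT, L1-HIT, MISS, MISS, VC-HIT, MISS, VC-HIT, VC-HIT]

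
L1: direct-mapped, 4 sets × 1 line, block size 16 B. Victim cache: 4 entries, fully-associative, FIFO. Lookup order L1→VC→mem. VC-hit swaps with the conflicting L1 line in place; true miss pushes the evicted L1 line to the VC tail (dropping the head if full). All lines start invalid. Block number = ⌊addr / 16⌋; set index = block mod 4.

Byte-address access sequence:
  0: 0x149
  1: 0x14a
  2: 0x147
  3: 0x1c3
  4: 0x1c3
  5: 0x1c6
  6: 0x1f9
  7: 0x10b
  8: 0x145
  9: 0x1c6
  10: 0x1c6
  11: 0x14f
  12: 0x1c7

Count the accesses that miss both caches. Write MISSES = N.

MISSES = 4

#0 0x149→b20/s0 MISS; vc=[]
#1 0x14a→b20/s0 L1-HIT; vc=[]
#2 0x147→b20/s0 L1-HIT; vc=[]
#3 0x1c3→b28/s0 MISS; vc=[20]
#4 0x1c3→b28/s0 L1-HIT; vc=[20]
#5 0x1c6→b28/s0 L1-HIT; vc=[20]
#6 0x1f9→b31/s3 MISS; vc=[20]
#7 0x10b→b16/s0 MISS; vc=[20,28]
#8 0x145→b20/s0 VC-HIT; vc=[16,28]
#9 0x1c6→b28/s0 VC-HIT; vc=[16,20]
#10 0x1c6→b28/s0 L1-HIT; vc=[16,20]
#11 0x14f→b20/s0 VC-HIT; vc=[16,28]
#12 0x1c7→b28/s0 VC-HIT; vc=[16,20]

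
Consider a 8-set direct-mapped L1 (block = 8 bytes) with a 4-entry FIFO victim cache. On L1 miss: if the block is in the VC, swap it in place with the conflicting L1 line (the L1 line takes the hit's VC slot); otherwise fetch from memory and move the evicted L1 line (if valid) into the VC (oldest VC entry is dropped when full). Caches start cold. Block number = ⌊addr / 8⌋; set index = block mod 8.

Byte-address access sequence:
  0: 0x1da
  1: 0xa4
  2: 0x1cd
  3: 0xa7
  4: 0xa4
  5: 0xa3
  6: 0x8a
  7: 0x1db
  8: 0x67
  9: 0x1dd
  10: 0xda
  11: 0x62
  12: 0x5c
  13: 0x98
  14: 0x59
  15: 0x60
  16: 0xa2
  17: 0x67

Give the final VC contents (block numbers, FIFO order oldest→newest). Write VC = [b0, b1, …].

VC = [20, 59, 27, 19]

0: 0x1da (blk 59, set 3) → MISS  vc=[]
1: 0xa4 (blk 20, set 4) → MISS  vc=[]
2: 0x1cd (blk 57, set 1) → MISS  vc=[]
3: 0xa7 (blk 20, set 4) → L1-HIT  vc=[]
4: 0xa4 (blk 20, set 4) → L1-HIT  vc=[]
5: 0xa3 (blk 20, set 4) → L1-HIT  vc=[]
6: 0x8a (blk 17, set 1) → MISS  vc=[57]
7: 0x1db (blk 59, set 3) → L1-HIT  vc=[57]
8: 0x67 (blk 12, set 4) → MISS  vc=[57, 20]
9: 0x1dd (blk 59, set 3) → L1-HIT  vc=[57, 20]
10: 0xda (blk 27, set 3) → MISS  vc=[57, 20, 59]
11: 0x62 (blk 12, set 4) → L1-HIT  vc=[57, 20, 59]
12: 0x5c (blk 11, set 3) → MISS  vc=[57, 20, 59, 27]
13: 0x98 (blk 19, set 3) → MISS  vc=[20, 59, 27, 11]
14: 0x59 (blk 11, set 3) → VC-HIT  vc=[20, 59, 27, 19]
15: 0x60 (blk 12, set 4) → L1-HIT  vc=[20, 59, 27, 19]
16: 0xa2 (blk 20, set 4) → VC-HIT  vc=[12, 59, 27, 19]
17: 0x67 (blk 12, set 4) → VC-HIT  vc=[20, 59, 27, 19]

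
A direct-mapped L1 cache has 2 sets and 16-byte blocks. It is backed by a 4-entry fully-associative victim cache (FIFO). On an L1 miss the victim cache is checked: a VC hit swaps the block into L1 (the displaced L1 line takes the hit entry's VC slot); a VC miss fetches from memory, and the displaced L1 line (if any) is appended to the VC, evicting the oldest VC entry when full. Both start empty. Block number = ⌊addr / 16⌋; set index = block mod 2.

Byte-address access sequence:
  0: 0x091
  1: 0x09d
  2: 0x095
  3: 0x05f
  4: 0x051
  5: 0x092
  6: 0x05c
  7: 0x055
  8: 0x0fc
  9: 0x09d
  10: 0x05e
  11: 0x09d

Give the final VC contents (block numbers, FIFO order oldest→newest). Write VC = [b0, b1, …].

VC = [15, 5]

0: 0x91 (blk 9, set 1) → MISS  vc=[]
1: 0x9d (blk 9, set 1) → L1-HIT  vc=[]
2: 0x95 (blk 9, set 1) → L1-HIT  vc=[]
3: 0x5f (blk 5, set 1) → MISS  vc=[9]
4: 0x51 (blk 5, set 1) → L1-HIT  vc=[9]
5: 0x92 (blk 9, set 1) → VC-HIT  vc=[5]
6: 0x5c (blk 5, set 1) → VC-HIT  vc=[9]
7: 0x55 (blk 5, set 1) → L1-HIT  vc=[9]
8: 0xfc (blk 15, set 1) → MISS  vc=[9, 5]
9: 0x9d (blk 9, set 1) → VC-HIT  vc=[15, 5]
10: 0x5e (blk 5, set 1) → VC-HIT  vc=[15, 9]
11: 0x9d (blk 9, set 1) → VC-HIT  vc=[15, 5]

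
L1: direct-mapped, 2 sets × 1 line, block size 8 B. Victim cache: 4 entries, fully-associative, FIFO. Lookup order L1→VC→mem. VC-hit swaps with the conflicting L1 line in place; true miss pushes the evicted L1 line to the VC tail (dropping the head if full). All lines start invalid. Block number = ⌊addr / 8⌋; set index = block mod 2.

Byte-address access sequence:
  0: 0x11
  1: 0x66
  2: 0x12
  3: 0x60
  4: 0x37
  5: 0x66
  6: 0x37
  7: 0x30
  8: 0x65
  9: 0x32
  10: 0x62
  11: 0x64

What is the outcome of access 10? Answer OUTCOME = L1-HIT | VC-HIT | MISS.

OUTCOME = VC-HIT

#0 0x11→b2/s0 MISS; vc=[]
#1 0x66→b12/s0 MISS; vc=[2]
#2 0x12→b2/s0 VC-HIT; vc=[12]
#3 0x60→b12/s0 VC-HIT; vc=[2]
#4 0x37→b6/s0 MISS; vc=[2,12]
#5 0x66→b12/s0 VC-HIT; vc=[2,6]
#6 0x37→b6/s0 VC-HIT; vc=[2,12]
#7 0x30→b6/s0 L1-HIT; vc=[2,12]
#8 0x65→b12/s0 VC-HIT; vc=[2,6]
#9 0x32→b6/s0 VC-HIT; vc=[2,12]
#10 0x62→b12/s0 VC-HIT; vc=[2,6]
#11 0x64→b12/s0 L1-HIT; vc=[2,6]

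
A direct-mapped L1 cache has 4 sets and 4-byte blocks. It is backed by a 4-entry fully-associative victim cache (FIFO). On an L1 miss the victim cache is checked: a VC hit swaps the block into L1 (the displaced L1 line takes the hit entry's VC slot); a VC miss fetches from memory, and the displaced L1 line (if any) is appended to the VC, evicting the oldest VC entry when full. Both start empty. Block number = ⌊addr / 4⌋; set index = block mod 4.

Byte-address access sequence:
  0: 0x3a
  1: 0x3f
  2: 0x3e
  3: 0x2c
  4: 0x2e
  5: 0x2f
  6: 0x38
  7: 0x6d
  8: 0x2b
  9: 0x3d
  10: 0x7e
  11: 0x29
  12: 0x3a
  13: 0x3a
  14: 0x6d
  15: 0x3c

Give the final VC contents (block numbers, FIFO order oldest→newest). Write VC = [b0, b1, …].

VC = [31, 11, 10, 27]

0: 0x3a (blk 14, set 2) → MISS  vc=[]
1: 0x3f (blk 15, set 3) → MISS  vc=[]
2: 0x3e (blk 15, set 3) → L1-HIT  vc=[]
3: 0x2c (blk 11, set 3) → MISS  vc=[15]
4: 0x2e (blk 11, set 3) → L1-HIT  vc=[15]
5: 0x2f (blk 11, set 3) → L1-HIT  vc=[15]
6: 0x38 (blk 14, set 2) → L1-HIT  vc=[15]
7: 0x6d (blk 27, set 3) → MISS  vc=[15, 11]
8: 0x2b (blk 10, set 2) → MISS  vc=[15, 11, 14]
9: 0x3d (blk 15, set 3) → VC-HIT  vc=[27, 11, 14]
10: 0x7e (blk 31, set 3) → MISS  vc=[27, 11, 14, 15]
11: 0x29 (blk 10, set 2) → L1-HIT  vc=[27, 11, 14, 15]
12: 0x3a (blk 14, set 2) → VC-HIT  vc=[27, 11, 10, 15]
13: 0x3a (blk 14, set 2) → L1-HIT  vc=[27, 11, 10, 15]
14: 0x6d (blk 27, set 3) → VC-HIT  vc=[31, 11, 10, 15]
15: 0x3c (blk 15, set 3) → VC-HIT  vc=[31, 11, 10, 27]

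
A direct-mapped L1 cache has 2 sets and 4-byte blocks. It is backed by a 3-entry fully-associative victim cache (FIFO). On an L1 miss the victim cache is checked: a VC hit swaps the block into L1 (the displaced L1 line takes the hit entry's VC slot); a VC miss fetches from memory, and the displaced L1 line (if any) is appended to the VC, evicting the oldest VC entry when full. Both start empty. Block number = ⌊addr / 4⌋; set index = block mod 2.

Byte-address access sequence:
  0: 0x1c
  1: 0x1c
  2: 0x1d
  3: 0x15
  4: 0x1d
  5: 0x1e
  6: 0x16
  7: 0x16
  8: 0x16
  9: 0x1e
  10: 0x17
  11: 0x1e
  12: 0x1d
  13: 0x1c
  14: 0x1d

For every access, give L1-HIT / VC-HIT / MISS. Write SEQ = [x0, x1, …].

SEQ = [MISS, L1-HIT, L1-HIT, MISS, VC-HIT, L1-HIT, VC-HIT, L1-HIT, L1-HIT, VC-HIT, VC-HIT, VC-HIT, L1-HIT, L1-HIT, L1-HIT]

  [0] addr=0x1c blk=7 s=1: MISS | VC []
  [1] addr=0x1c blk=7 s=1: L1-HIT | VC []
  [2] addr=0x1d blk=7 s=1: L1-HIT | VC []
  [3] addr=0x15 blk=5 s=1: MISS | VC [7]
  [4] addr=0x1d blk=7 s=1: VC-HIT | VC [5]
  [5] addr=0x1e blk=7 s=1: L1-HIT | VC [5]
  [6] addr=0x16 blk=5 s=1: VC-HIT | VC [7]
  [7] addr=0x16 blk=5 s=1: L1-HIT | VC [7]
  [8] addr=0x16 blk=5 s=1: L1-HIT | VC [7]
  [9] addr=0x1e blk=7 s=1: VC-HIT | VC [5]
  [10] addr=0x17 blk=5 s=1: VC-HIT | VC [7]
  [11] addr=0x1e blk=7 s=1: VC-HIT | VC [5]
  [12] addr=0x1d blk=7 s=1: L1-HIT | VC [5]
  [13] addr=0x1c blk=7 s=1: L1-HIT | VC [5]
  [14] addr=0x1d blk=7 s=1: L1-HIT | VC [5]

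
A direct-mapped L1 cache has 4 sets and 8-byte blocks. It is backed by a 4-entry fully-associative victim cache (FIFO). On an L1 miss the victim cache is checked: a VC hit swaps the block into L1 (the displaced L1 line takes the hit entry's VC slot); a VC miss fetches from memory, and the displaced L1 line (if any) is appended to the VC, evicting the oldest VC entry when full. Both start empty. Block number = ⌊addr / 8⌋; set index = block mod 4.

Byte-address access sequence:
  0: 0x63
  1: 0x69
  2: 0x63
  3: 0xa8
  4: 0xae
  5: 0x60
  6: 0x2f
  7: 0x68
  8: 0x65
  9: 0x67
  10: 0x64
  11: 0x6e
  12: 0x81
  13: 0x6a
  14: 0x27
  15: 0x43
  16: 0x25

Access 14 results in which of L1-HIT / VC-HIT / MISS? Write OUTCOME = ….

OUTCOME = MISS

  [0] addr=0x63 blk=12 s=0: MISS | VC []
  [1] addr=0x69 blk=13 s=1: MISS | VC []
  [2] addr=0x63 blk=12 s=0: L1-HIT | VC []
  [3] addr=0xa8 blk=21 s=1: MISS | VC [13]
  [4] addr=0xae blk=21 s=1: L1-HIT | VC [13]
  [5] addr=0x60 blk=12 s=0: L1-HIT | VC [13]
  [6] addr=0x2f blk=5 s=1: MISS | VC [13, 21]
  [7] addr=0x68 blk=13 s=1: VC-HIT | VC [5, 21]
  [8] addr=0x65 blk=12 s=0: L1-HIT | VC [5, 21]
  [9] addr=0x67 blk=12 s=0: L1-HIT | VC [5, 21]
  [10] addr=0x64 blk=12 s=0: L1-HIT | VC [5, 21]
  [11] addr=0x6e blk=13 s=1: L1-HIT | VC [5, 21]
  [12] addr=0x81 blk=16 s=0: MISS | VC [5, 21, 12]
  [13] addr=0x6a blk=13 s=1: L1-HIT | VC [5, 21, 12]
  [14] addr=0x27 blk=4 s=0: MISS | VC [5, 21, 12, 16]
  [15] addr=0x43 blk=8 s=0: MISS | VC [21, 12, 16, 4]
  [16] addr=0x25 blk=4 s=0: VC-HIT | VC [21, 12, 16, 8]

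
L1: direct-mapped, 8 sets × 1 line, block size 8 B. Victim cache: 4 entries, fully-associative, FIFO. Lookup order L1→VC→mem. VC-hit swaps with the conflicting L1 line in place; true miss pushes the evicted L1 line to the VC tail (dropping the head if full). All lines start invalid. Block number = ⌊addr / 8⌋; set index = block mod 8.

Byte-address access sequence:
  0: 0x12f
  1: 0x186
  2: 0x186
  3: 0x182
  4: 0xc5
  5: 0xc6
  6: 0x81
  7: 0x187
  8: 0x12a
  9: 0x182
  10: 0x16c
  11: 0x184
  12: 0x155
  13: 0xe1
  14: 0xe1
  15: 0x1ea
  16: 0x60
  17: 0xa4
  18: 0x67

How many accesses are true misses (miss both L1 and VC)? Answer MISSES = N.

MISSES = 10

#0 0x12f→b37/s5 MISS; vc=[]
#1 0x186→b48/s0 MISS; vc=[]
#2 0x186→b48/s0 L1-HIT; vc=[]
#3 0x182→b48/s0 L1-HIT; vc=[]
#4 0xc5→b24/s0 MISS; vc=[48]
#5 0xc6→b24/s0 L1-HIT; vc=[48]
#6 0x81→b16/s0 MISS; vc=[48,24]
#7 0x187→b48/s0 VC-HIT; vc=[16,24]
#8 0x12a→b37/s5 L1-HIT; vc=[16,24]
#9 0x182→b48/s0 L1-HIT; vc=[16,24]
#10 0x16c→b45/s5 MISS; vc=[16,24,37]
#11 0x184→b48/s0 L1-HIT; vc=[16,24,37]
#12 0x155→b42/s2 MISS; vc=[16,24,37]
#13 0xe1→b28/s4 MISS; vc=[16,24,37]
#14 0xe1→b28/s4 L1-HIT; vc=[16,24,37]
#15 0x1ea→b61/s5 MISS; vc=[16,24,37,45]
#16 0x60→b12/s4 MISS; vc=[24,37,45,28]
#17 0xa4→b20/s4 MISS; vc=[37,45,28,12]
#18 0x67→b12/s4 VC-HIT; vc=[37,45,28,20]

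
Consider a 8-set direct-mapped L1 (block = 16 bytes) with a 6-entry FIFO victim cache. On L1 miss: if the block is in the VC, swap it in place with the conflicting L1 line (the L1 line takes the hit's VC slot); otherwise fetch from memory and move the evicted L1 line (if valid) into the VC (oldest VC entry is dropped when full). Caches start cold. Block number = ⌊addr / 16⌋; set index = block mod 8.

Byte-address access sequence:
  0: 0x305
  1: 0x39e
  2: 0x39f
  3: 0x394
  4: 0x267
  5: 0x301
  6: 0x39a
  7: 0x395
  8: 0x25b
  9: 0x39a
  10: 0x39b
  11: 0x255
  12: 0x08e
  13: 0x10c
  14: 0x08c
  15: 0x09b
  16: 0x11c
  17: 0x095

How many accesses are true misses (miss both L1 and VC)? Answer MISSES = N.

  [0] addr=0x305 blk=48 s=0: MISS | VC []
  [1] addr=0x39e blk=57 s=1: MISS | VC []
  [2] addr=0x39f blk=57 s=1: L1-HIT | VC []
  [3] addr=0x394 blk=57 s=1: L1-HIT | VC []
  [4] addr=0x267 blk=38 s=6: MISS | VC []
  [5] addr=0x301 blk=48 s=0: L1-HIT | VC []
  [6] addr=0x39a blk=57 s=1: L1-HIT | VC []
  [7] addr=0x395 blk=57 s=1: L1-HIT | VC []
  [8] addr=0x25b blk=37 s=5: MISS | VC []
  [9] addr=0x39a blk=57 s=1: L1-HIT | VC []
  [10] addr=0x39b blk=57 s=1: L1-HIT | VC []
  [11] addr=0x255 blk=37 s=5: L1-HIT | VC []
  [12] addr=0x8e blk=8 s=0: MISS | VC [48]
  [13] addr=0x10c blk=16 s=0: MISS | VC [48, 8]
  [14] addr=0x8c blk=8 s=0: VC-HIT | VC [48, 16]
  [15] addr=0x9b blk=9 s=1: MISS | VC [48, 16, 57]
  [16] addr=0x11c blk=17 s=1: MISS | VC [48, 16, 57, 9]
  [17] addr=0x95 blk=9 s=1: VC-HIT | VC [48, 16, 57, 17]

MISSES = 8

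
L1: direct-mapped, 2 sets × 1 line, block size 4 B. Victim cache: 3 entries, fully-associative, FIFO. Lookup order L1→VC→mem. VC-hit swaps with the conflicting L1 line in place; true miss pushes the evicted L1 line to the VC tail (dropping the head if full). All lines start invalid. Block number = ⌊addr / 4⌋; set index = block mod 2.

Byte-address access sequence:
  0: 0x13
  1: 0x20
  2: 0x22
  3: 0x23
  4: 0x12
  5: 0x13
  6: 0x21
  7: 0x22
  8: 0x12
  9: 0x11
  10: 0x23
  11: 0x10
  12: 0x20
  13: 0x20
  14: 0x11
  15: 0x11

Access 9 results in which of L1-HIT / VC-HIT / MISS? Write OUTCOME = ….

0: 0x13 (blk 4, set 0) → MISS  vc=[]
1: 0x20 (blk 8, set 0) → MISS  vc=[4]
2: 0x22 (blk 8, set 0) → L1-HIT  vc=[4]
3: 0x23 (blk 8, set 0) → L1-HIT  vc=[4]
4: 0x12 (blk 4, set 0) → VC-HIT  vc=[8]
5: 0x13 (blk 4, set 0) → L1-HIT  vc=[8]
6: 0x21 (blk 8, set 0) → VC-HIT  vc=[4]
7: 0x22 (blk 8, set 0) → L1-HIT  vc=[4]
8: 0x12 (blk 4, set 0) → VC-HIT  vc=[8]
9: 0x11 (blk 4, set 0) → L1-HIT  vc=[8]
10: 0x23 (blk 8, set 0) → VC-HIT  vc=[4]
11: 0x10 (blk 4, set 0) → VC-HIT  vc=[8]
12: 0x20 (blk 8, set 0) → VC-HIT  vc=[4]
13: 0x20 (blk 8, set 0) → L1-HIT  vc=[4]
14: 0x11 (blk 4, set 0) → VC-HIT  vc=[8]
15: 0x11 (blk 4, set 0) → L1-HIT  vc=[8]

OUTCOME = L1-HIT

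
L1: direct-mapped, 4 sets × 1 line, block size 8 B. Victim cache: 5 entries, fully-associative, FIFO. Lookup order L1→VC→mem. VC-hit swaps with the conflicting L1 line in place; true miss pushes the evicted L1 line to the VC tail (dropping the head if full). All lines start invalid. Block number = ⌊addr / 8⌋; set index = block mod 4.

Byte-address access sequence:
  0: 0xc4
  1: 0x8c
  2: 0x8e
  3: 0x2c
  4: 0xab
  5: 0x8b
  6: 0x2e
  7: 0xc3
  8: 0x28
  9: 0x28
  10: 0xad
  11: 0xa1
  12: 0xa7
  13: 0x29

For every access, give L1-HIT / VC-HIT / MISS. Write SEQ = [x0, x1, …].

#0 0xc4→b24/s0 MISS; vc=[]
#1 0x8c→b17/s1 MISS; vc=[]
#2 0x8e→b17/s1 L1-HIT; vc=[]
#3 0x2c→b5/s1 MISS; vc=[17]
#4 0xab→b21/s1 MISS; vc=[17,5]
#5 0x8b→b17/s1 VC-HIT; vc=[21,5]
#6 0x2e→b5/s1 VC-HIT; vc=[21,17]
#7 0xc3→b24/s0 L1-HIT; vc=[21,17]
#8 0x28→b5/s1 L1-HIT; vc=[21,17]
#9 0x28→b5/s1 L1-HIT; vc=[21,17]
#10 0xad→b21/s1 VC-HIT; vc=[5,17]
#11 0xa1→b20/s0 MISS; vc=[5,17,24]
#12 0xa7→b20/s0 L1-HIT; vc=[5,17,24]
#13 0x29→b5/s1 VC-HIT; vc=[21,17,24]

SEQ = [MISS, MISS, L1-HIT, MISS, MISS, VC-HIT, VC-HIT, L1-HIT, L1-HIT, L1-HIT, VC-HIT, MISS, L1-HIT, VC-HIT]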